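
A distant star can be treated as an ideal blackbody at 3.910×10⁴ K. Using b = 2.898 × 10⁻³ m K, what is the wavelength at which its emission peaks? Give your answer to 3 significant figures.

Wien's displacement law: λ_max = b/T = (2.898×10⁻³ m·K)/(3.910×10⁴ K) = 7.412×10⁻⁸ m.
That is 74.1 nm, in the ultraviolet range.

λ_max ≈ 74.1 nm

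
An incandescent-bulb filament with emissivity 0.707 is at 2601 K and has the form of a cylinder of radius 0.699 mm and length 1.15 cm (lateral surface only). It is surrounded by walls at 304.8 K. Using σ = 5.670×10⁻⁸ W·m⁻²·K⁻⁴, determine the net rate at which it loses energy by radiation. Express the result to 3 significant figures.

Lateral area A = 2πrL = 2π×6.99×10⁻⁴×0.0115 = 5.05074×10⁻⁵ m².
Net radiated power P_net = εσA(T⁴ − T₀⁴) = 0.707×5.670×10⁻⁸×5.05074×10⁻⁵×(2601⁴ − 304.8⁴).
T⁴ − T₀⁴ = 4.57679×10¹³ − 8.63097×10⁹ = 4.57593×10¹³ K⁴, so P_net = 92.6 W.

Net loss ≈ 92.6 W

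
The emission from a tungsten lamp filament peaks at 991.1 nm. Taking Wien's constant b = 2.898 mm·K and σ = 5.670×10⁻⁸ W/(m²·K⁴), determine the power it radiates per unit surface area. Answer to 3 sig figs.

Wien's law: T = b/λ_max = 2.898×10⁻³/9.911×10⁻⁷ = 2924.02 K.
Then I = σT⁴ = 5.670×10⁻⁸×(2924.02)⁴ = 4.14×10⁶ W/m².

I ≈ 4.14×10⁶ W/m²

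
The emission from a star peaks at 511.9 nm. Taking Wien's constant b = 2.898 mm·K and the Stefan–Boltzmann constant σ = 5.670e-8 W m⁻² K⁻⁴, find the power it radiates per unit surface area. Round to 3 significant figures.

Wien's law: T = b/λ_max = 2.898×10⁻³/5.119×10⁻⁷ = 5661.26 K.
Then I = σT⁴ = 5.670×10⁻⁸×(5661.26)⁴ = 5.82×10⁷ W/m².

I ≈ 5.82×10⁷ W/m²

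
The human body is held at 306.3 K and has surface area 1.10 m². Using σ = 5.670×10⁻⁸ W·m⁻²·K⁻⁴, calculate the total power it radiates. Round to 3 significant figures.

Area A = 1.10 m².
P = σAT⁴ = 5.670×10⁻⁸ × 1.10 × (306.3)⁴ = 549 W.

P ≈ 549 W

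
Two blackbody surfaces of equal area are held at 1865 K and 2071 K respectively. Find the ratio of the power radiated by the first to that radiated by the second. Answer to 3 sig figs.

P₁/P₂ ≈ 0.658

With equal areas, P₁/P₂ = (T₁/T₂)⁴ = (1865/2071)⁴ = 0.658.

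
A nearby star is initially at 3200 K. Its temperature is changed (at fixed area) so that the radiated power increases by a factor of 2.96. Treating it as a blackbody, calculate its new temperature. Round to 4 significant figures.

P ∝ T⁴, so T₂/T₁ = (P₂/P₁)^(1/4) = (2.96)^(1/4) = 1.31166.
T₂ = 3200 × 1.31166 = 4197 K.

T₂ ≈ 4197 K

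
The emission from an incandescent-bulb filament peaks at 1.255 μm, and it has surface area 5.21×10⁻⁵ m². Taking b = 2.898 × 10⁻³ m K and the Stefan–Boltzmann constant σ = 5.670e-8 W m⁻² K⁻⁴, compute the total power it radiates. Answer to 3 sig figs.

Wien's law: T = b/λ_max = 2.898×10⁻³/1.255×10⁻⁶ = 2309.16 K.
Area A = 5.21×10⁻⁵ m².
Then P = σAT⁴ = 5.670×10⁻⁸×5.21×10⁻⁵×(2309.16)⁴ = 84.0 W.

P ≈ 84.0 W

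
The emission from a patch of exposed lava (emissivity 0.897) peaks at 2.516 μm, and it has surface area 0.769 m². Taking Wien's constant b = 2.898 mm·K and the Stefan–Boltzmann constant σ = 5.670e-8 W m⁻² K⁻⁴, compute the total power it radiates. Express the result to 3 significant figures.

Wien's law: T = b/λ_max = 2.898×10⁻³/2.516×10⁻⁶ = 1151.83 K.
Area A = 0.769 m².
Then P = εσAT⁴ = 0.897×5.670×10⁻⁸×0.769×(1151.83)⁴ = 6.88×10⁴ W.

P ≈ 6.88×10⁴ W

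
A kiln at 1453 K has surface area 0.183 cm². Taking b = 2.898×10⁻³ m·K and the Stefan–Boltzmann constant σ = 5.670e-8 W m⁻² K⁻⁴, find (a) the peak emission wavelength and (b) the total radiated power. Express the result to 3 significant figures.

(a) λ_max = b/T = 2.898×10⁻³/1453 = 1.994×10⁻⁶ m = 1.99 μm.
Area A = 0.183 cm² = 1.83×10⁻⁵ m².
(b) P = σAT⁴ = 5.670×10⁻⁸×1.83×10⁻⁵×(1453)⁴ = 4.62 W.

λ_max ≈ 1.99 μm; P ≈ 4.62 W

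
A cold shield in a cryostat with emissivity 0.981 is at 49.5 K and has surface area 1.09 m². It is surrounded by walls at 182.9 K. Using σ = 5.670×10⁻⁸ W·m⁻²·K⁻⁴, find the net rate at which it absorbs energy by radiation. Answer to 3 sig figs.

Area A = 1.09 m².
Net radiated power P_net = εσA(T⁴ − T₀⁴) = 0.981×5.670×10⁻⁸×1.09×(49.5⁴ − 182.9⁴).
T⁴ − T₀⁴ = 6.00373×10⁶ − 1.11906×10⁹ = -1.11306×10⁹ K⁴, so P_net = -67.5 W — negative, meaning a net gain of 67.5 W.

Net gain ≈ 67.5 W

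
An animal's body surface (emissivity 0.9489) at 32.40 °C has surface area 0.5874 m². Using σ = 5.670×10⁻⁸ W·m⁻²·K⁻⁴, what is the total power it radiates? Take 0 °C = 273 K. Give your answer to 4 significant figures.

P ≈ 274.9 W

T = 32.40 °C + 273 = 305.40 K.
Area A = 0.5874 m².
P = εσAT⁴ = 0.9489 × 5.670×10⁻⁸ × 0.5874 × (305.40)⁴ = 274.9 W.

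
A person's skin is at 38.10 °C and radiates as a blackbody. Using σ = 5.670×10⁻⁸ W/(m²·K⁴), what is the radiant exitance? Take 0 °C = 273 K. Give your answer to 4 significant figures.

T = 38.10 °C + 273 = 311.10 K.
Stefan–Boltzmann: I = σT⁴ = 5.670×10⁻⁸ × (311.10)⁴ = 531.1 W/m².

I ≈ 531.1 W/m²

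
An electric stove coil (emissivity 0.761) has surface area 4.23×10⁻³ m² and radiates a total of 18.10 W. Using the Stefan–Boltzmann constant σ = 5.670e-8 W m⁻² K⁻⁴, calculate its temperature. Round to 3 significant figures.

Area A = 4.23×10⁻³ m².
P = εσAT⁴ ⇒ T = (P/(εσA))^(1/4) = (18.10/(0.761×5.670×10⁻⁸×4.23×10⁻³))^(1/4) = 561 K.

T ≈ 561 K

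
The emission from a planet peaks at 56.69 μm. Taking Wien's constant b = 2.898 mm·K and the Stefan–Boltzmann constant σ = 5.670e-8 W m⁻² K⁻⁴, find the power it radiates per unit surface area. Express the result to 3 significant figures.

Wien's law: T = b/λ_max = 2.898×10⁻³/5.669×10⁻⁵ = 51.1201 K.
Then I = σT⁴ = 5.670×10⁻⁸×(51.1201)⁴ = 0.387 W/m².

I ≈ 0.387 W/m²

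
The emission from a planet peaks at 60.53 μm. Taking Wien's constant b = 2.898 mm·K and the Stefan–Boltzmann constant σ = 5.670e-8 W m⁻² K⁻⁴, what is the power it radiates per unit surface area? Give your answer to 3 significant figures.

I ≈ 0.298 W/m²

Wien's law: T = b/λ_max = 2.898×10⁻³/6.053×10⁻⁵ = 47.8771 K.
Then I = σT⁴ = 5.670×10⁻⁸×(47.8771)⁴ = 0.298 W/m².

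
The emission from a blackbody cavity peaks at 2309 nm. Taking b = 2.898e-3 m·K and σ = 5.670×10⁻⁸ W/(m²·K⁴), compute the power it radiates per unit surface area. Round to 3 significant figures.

Wien's law: T = b/λ_max = 2.898×10⁻³/2.309×10⁻⁶ = 1255.09 K.
Then I = σT⁴ = 5.670×10⁻⁸×(1255.09)⁴ = 1.41×10⁵ W/m².

I ≈ 1.41×10⁵ W/m²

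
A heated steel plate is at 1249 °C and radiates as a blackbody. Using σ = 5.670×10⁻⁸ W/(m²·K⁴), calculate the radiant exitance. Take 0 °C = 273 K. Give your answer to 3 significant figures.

I ≈ 3.04×10⁵ W/m²

T = 1249 °C + 273 = 1522 K.
Stefan–Boltzmann: I = σT⁴ = 5.670×10⁻⁸ × (1522)⁴ = 3.04×10⁵ W/m².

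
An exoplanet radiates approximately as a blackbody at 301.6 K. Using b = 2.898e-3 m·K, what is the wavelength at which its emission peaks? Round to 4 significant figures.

λ_max ≈ 9.609 μm

Wien's displacement law: λ_max = b/T = (2.898×10⁻³ m·K)/(301.6 K) = 9.6088×10⁻⁶ m.
That is 9.609 μm, in the infrared range.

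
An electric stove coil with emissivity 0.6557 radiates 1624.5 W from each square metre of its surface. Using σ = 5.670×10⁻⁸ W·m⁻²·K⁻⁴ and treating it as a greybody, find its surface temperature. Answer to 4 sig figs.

T ≈ 457.2 K

I = εσT⁴, so T = (I/εσ)^(1/4) = (1624.5/(0.6557×5.670×10⁻⁸))^(1/4) = 457.2 K.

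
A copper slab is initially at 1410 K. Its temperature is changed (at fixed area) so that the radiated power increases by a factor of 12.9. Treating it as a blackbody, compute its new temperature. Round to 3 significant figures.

P ∝ T⁴, so T₂/T₁ = (P₂/P₁)^(1/4) = (12.9)^(1/4) = 1.89517.
T₂ = 1410 × 1.89517 = 2.67×10³ K.

T₂ ≈ 2.67×10³ K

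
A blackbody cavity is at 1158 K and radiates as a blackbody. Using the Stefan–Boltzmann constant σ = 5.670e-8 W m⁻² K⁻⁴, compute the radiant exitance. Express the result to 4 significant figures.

Stefan–Boltzmann: I = σT⁴ = 5.670×10⁻⁸ × (1158)⁴ = 1.020×10⁵ W/m².

I ≈ 1.020×10⁵ W/m²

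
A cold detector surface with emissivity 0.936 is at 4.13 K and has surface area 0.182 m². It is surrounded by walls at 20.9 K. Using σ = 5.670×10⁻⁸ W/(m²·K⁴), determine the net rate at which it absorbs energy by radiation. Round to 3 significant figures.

Net gain ≈ 1.84×10⁻³ W

Area A = 0.182 m².
Net radiated power P_net = εσA(T⁴ − T₀⁴) = 0.936×5.670×10⁻⁸×0.182×(4.13⁴ − 20.9⁴).
T⁴ − T₀⁴ = 290.938 − 1.90803×10⁵ = -1.90512×10⁵ K⁴, so P_net = -1.84×10⁻³ W — negative, meaning a net gain of 1.84×10⁻³ W.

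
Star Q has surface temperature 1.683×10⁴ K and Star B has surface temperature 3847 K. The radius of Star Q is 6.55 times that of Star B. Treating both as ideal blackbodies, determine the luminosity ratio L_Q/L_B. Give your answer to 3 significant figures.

L_Q/L_B ≈ 1.57×10⁴

L ∝ R²T⁴, so L_Q/L_B = (R_Q/R_B)²(T_Q/T_B)⁴ = (6.55)² × (1.683×10⁴/3847)⁴ = 42.9025 × 366.309 = 1.57×10⁴.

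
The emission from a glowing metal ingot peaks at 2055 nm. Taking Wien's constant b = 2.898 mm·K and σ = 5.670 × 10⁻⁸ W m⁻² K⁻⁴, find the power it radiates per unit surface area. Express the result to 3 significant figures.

I ≈ 2.24×10⁵ W/m²

Wien's law: T = b/λ_max = 2.898×10⁻³/2.055×10⁻⁶ = 1410.22 K.
Then I = σT⁴ = 5.670×10⁻⁸×(1410.22)⁴ = 2.24×10⁵ W/m².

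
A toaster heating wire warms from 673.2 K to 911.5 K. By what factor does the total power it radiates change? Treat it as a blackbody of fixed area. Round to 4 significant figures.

P₂/P₁ ≈ 3.361

P ∝ T⁴, so P₂/P₁ = (T₂/T₁)⁴ = (911.5/673.2)⁴ = (1.35398)⁴ = 3.361.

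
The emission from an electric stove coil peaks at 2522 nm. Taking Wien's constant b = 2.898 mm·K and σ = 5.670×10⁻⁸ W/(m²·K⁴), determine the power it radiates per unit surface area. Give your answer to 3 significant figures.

I ≈ 9.89×10⁴ W/m²

Wien's law: T = b/λ_max = 2.898×10⁻³/2.522×10⁻⁶ = 1149.09 K.
Then I = σT⁴ = 5.670×10⁻⁸×(1149.09)⁴ = 9.89×10⁴ W/m².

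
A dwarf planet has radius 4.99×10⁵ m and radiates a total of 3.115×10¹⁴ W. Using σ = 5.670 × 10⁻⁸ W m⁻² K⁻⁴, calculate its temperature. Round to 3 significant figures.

Surface area A = 4πR² = 4π(4.99×10⁵ m)² = 3.12904×10¹² m².
P = σAT⁴ ⇒ T = (P/(σA))^(1/4) = (3.115×10¹⁴/(5.670×10⁻⁸×3.12904×10¹²))^(1/4) = 205 K.

T ≈ 205 K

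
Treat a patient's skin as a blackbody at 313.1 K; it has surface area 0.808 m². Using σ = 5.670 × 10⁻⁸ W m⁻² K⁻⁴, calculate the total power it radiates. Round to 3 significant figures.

Area A = 0.808 m².
P = σAT⁴ = 5.670×10⁻⁸ × 0.808 × (313.1)⁴ = 440 W.

P ≈ 440 W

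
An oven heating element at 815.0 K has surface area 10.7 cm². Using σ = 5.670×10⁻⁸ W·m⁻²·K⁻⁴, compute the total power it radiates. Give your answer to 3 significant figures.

P ≈ 26.8 W

Area A = 10.7 cm² = 1.07×10⁻³ m².
P = σAT⁴ = 5.670×10⁻⁸ × 1.07×10⁻³ × (815.0)⁴ = 26.8 W.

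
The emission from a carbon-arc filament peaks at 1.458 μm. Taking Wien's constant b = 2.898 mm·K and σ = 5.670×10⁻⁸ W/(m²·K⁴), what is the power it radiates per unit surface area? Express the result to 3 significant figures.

I ≈ 8.85×10⁵ W/m²

Wien's law: T = b/λ_max = 2.898×10⁻³/1.458×10⁻⁶ = 1987.65 K.
Then I = σT⁴ = 5.670×10⁻⁸×(1987.65)⁴ = 8.85×10⁵ W/m².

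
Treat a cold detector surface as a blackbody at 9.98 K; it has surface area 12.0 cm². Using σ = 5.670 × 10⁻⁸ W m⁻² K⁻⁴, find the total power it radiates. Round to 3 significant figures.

Area A = 12.0 cm² = 1.20×10⁻³ m².
P = σAT⁴ = 5.670×10⁻⁸ × 1.20×10⁻³ × (9.98)⁴ = 6.75×10⁻⁷ W.

P ≈ 6.75×10⁻⁷ W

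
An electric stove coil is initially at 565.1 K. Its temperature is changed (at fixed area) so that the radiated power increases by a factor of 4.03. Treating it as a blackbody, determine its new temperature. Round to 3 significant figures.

P ∝ T⁴, so T₂/T₁ = (P₂/P₁)^(1/4) = (4.03)^(1/4) = 1.41686.
T₂ = 565.1 × 1.41686 = 801 K.

T₂ ≈ 801 K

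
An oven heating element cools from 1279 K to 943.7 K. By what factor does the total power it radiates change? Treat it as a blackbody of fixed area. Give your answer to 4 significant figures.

P₂/P₁ ≈ 0.2964

P ∝ T⁴, so P₂/P₁ = (T₂/T₁)⁴ = (943.7/1279)⁴ = (0.737842)⁴ = 0.2964.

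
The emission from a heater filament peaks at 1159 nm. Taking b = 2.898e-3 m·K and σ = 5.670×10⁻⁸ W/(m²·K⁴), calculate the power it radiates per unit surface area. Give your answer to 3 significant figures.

Wien's law: T = b/λ_max = 2.898×10⁻³/1.159×10⁻⁶ = 2500.43 K.
Then I = σT⁴ = 5.670×10⁻⁸×(2500.43)⁴ = 2.22×10⁶ W/m².

I ≈ 2.22×10⁶ W/m²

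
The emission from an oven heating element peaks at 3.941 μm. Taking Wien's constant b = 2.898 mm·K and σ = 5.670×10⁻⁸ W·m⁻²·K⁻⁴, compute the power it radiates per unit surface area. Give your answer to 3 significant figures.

I ≈ 1.66×10⁴ W/m²

Wien's law: T = b/λ_max = 2.898×10⁻³/3.941×10⁻⁶ = 735.346 K.
Then I = σT⁴ = 5.670×10⁻⁸×(735.346)⁴ = 1.66×10⁴ W/m².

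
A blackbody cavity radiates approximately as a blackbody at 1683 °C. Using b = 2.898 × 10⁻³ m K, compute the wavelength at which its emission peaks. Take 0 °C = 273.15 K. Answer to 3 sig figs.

T = 1683 °C + 273.15 = 1956.15 K.
Wien's displacement law: λ_max = b/T = (2.898×10⁻³ m·K)/(1956.15 K) = 1.481×10⁻⁶ m.
That is 1.48 μm, in the infrared range.

λ_max ≈ 1.48 μm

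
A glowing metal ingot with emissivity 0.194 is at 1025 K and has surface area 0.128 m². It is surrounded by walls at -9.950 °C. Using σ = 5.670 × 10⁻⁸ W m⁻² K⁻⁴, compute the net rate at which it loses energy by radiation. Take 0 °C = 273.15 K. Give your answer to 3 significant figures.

Surroundings: T = -9.950 °C + 273.15 = 263.200 K.
Area A = 0.128 m².
Net radiated power P_net = εσA(T⁴ − T₀⁴) = 0.194×5.670×10⁻⁸×0.128×(1025⁴ − 263.200⁴).
T⁴ − T₀⁴ = 1.10381×10¹² − 4.79892×10⁹ = 1.09901×10¹² K⁴, so P_net = 1.55×10³ W.

Net loss ≈ 1.55×10³ W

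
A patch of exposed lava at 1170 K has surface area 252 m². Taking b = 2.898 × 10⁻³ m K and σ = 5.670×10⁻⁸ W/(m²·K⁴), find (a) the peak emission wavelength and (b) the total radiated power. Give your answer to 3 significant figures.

(a) λ_max = b/T = 2.898×10⁻³/1170 = 2.477×10⁻⁶ m = 2.48×10³ nm.
Area A = 252 m².
(b) P = σAT⁴ = 5.670×10⁻⁸×252×(1170)⁴ = 2.68×10⁷ W.

λ_max ≈ 2.48×10³ nm; P ≈ 2.68×10⁷ W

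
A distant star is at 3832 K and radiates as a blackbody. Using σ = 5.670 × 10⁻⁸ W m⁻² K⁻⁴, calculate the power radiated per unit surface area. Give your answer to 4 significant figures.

I ≈ 1.223×10⁷ W/m²

Stefan–Boltzmann: I = σT⁴ = 5.670×10⁻⁸ × (3832)⁴ = 1.223×10⁷ W/m².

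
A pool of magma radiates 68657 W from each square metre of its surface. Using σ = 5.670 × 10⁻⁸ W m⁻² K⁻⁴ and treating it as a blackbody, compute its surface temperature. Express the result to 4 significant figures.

I = σT⁴, so T = (I/σ)^(1/4) = (68657/(5.670×10⁻⁸))^(1/4) = 1049 K.

T ≈ 1049 K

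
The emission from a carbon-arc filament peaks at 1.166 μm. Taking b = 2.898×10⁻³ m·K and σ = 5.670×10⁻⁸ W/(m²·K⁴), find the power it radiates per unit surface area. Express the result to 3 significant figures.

Wien's law: T = b/λ_max = 2.898×10⁻³/1.166×10⁻⁶ = 2485.42 K.
Then I = σT⁴ = 5.670×10⁻⁸×(2485.42)⁴ = 2.16×10⁶ W/m².

I ≈ 2.16×10⁶ W/m²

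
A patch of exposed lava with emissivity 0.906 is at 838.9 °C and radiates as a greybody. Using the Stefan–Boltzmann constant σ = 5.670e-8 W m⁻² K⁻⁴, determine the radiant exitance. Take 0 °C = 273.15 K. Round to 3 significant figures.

T = 838.9 °C + 273.15 = 1112.05 K.
Stefan–Boltzmann: I = εσT⁴ = 0.906 × 5.670×10⁻⁸ × (1112.05)⁴ = 7.86×10⁴ W/m².

I ≈ 7.86×10⁴ W/m²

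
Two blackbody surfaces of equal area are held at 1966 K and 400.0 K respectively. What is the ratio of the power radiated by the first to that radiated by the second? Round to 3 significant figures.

P₁/P₂ ≈ 584

With equal areas, P₁/P₂ = (T₁/T₂)⁴ = (1966/400.0)⁴ = 584.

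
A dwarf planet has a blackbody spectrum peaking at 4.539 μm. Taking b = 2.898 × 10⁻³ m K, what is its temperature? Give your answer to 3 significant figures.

Wien's law gives T = b/λ_max = (2.898×10⁻³ m·K)/(4.539×10⁻⁶ m) = 638 K.

T ≈ 638 K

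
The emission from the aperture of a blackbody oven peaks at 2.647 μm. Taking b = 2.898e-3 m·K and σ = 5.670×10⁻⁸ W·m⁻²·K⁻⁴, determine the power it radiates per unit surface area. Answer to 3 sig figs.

Wien's law: T = b/λ_max = 2.898×10⁻³/2.647×10⁻⁶ = 1094.82 K.
Then I = σT⁴ = 5.670×10⁻⁸×(1094.82)⁴ = 8.15×10⁴ W/m².

I ≈ 8.15×10⁴ W/m²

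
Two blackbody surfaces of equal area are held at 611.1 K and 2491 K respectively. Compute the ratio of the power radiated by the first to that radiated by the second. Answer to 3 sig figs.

P₁/P₂ ≈ 3.62×10⁻³

With equal areas, P₁/P₂ = (T₁/T₂)⁴ = (611.1/2491)⁴ = 3.62×10⁻³.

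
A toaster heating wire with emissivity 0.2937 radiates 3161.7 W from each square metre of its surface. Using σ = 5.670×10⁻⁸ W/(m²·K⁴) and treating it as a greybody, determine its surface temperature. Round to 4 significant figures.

I = εσT⁴, so T = (I/εσ)^(1/4) = (3161.7/(0.2937×5.670×10⁻⁸))^(1/4) = 660.1 K.

T ≈ 660.1 K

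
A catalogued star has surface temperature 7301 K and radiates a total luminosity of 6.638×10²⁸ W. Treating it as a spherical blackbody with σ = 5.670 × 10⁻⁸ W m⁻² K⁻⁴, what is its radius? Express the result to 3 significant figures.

R ≈ 5.73×10⁹ m

L = 4πR²σT⁴ ⇒ R = √(L/(4πσT⁴)).
σT⁴ = 1.61106×10⁸ W/m², so R = √(6.638×10²⁸/(4π×1.61106×10⁸)) = 5.73×10⁹ m.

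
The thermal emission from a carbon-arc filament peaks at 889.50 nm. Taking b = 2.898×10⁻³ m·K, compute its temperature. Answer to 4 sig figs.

Wien's law gives T = b/λ_max = (2.898×10⁻³ m·K)/(8.8950×10⁻⁷ m) = 3258 K.

T ≈ 3258 K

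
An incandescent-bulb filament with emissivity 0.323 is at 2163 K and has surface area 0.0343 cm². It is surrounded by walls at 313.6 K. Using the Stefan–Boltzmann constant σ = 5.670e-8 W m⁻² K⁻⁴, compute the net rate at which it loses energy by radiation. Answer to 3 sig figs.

Area A = 0.0343 cm² = 3.43×10⁻⁶ m².
Net radiated power P_net = εσA(T⁴ − T₀⁴) = 0.323×5.670×10⁻⁸×3.43×10⁻⁶×(2163⁴ − 313.6⁴).
T⁴ − T₀⁴ = 2.18890×10¹³ − 9.67173×10⁹ = 2.18793×10¹³ K⁴, so P_net = 1.37 W.

Net loss ≈ 1.37 W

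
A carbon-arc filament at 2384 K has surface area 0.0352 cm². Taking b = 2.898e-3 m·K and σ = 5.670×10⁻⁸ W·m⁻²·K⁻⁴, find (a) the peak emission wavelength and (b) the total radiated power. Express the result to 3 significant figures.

(a) λ_max = b/T = 2.898×10⁻³/2384 = 1.216×10⁻⁶ m = 1.22 μm.
Area A = 0.0352 cm² = 3.52×10⁻⁶ m².
(b) P = σAT⁴ = 5.670×10⁻⁸×3.52×10⁻⁶×(2384)⁴ = 6.45 W.

λ_max ≈ 1.22 μm; P ≈ 6.45 W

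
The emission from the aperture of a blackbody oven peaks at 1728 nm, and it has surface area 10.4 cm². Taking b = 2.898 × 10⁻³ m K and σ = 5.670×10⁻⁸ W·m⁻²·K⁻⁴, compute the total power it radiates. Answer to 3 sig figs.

P ≈ 466 W

Wien's law: T = b/λ_max = 2.898×10⁻³/1.728×10⁻⁶ = 1677.08 K.
Area A = 10.4 cm² = 1.04×10⁻³ m².
Then P = σAT⁴ = 5.670×10⁻⁸×1.04×10⁻³×(1677.08)⁴ = 466 W.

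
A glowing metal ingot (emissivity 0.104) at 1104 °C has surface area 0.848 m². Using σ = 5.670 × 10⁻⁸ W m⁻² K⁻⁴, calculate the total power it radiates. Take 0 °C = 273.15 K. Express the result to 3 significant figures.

T = 1104 °C + 273.15 = 1377.15 K.
Area A = 0.848 m².
P = εσAT⁴ = 0.104 × 5.670×10⁻⁸ × 0.848 × (1377.15)⁴ = 1.80×10⁴ W.

P ≈ 1.80×10⁴ W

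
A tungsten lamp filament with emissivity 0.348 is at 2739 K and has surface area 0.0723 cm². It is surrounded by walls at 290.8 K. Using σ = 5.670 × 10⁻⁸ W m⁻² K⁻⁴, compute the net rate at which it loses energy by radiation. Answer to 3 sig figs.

Area A = 0.0723 cm² = 7.23×10⁻⁶ m².
Net radiated power P_net = εσA(T⁴ − T₀⁴) = 0.348×5.670×10⁻⁸×7.23×10⁻⁶×(2739⁴ − 290.8⁴).
T⁴ − T₀⁴ = 5.62818×10¹³ − 7.15118×10⁹ = 5.62746×10¹³ K⁴, so P_net = 8.03 W.

Net loss ≈ 8.03 W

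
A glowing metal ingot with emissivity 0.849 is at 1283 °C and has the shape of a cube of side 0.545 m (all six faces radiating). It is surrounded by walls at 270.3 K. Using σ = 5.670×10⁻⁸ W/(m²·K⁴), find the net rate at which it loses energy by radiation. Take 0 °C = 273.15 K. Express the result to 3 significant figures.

Net loss ≈ 5.03×10⁵ W

T = 1283 °C + 273.15 = 1556.15 K.
Area A = 6s² = 6×(0.545 m)² = 1.78215 m².
Net radiated power P_net = εσA(T⁴ − T₀⁴) = 0.849×5.670×10⁻⁸×1.78215×(1556.15⁴ − 270.3⁴).
T⁴ − T₀⁴ = 5.86416×10¹² − 5.33807×10⁹ = 5.85882×10¹² K⁴, so P_net = 5.03×10⁵ W.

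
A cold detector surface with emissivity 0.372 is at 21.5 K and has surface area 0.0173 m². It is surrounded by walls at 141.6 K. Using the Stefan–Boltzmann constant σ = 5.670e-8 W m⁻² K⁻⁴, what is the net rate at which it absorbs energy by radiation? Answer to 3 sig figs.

Area A = 0.0173 m².
Net radiated power P_net = εσA(T⁴ − T₀⁴) = 0.372×5.670×10⁻⁸×0.0173×(21.5⁴ − 141.6⁴).
T⁴ − T₀⁴ = 2.13675×10⁵ − 4.02025×10⁸ = -4.01811×10⁸ K⁴, so P_net = -0.147 W — negative, meaning a net gain of 0.147 W.

Net gain ≈ 0.147 W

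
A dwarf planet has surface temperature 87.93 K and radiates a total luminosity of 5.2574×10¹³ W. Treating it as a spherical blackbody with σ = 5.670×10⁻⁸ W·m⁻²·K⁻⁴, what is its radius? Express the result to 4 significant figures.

R ≈ 1.111×10⁶ m

L = 4πR²σT⁴ ⇒ R = √(L/(4πσT⁴)).
σT⁴ = 3.38947 W/m², so R = √(5.2574×10¹³/(4π×3.38947)) = 1.111×10⁶ m.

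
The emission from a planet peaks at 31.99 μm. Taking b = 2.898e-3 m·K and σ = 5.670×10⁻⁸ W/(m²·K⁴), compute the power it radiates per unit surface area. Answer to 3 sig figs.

I ≈ 3.82 W/m²

Wien's law: T = b/λ_max = 2.898×10⁻³/3.199×10⁻⁵ = 90.5908 K.
Then I = σT⁴ = 5.670×10⁻⁸×(90.5908)⁴ = 3.82 W/m².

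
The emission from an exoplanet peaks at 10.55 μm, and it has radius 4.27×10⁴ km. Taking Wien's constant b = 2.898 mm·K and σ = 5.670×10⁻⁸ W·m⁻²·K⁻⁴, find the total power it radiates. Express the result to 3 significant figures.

Wien's law: T = b/λ_max = 2.898×10⁻³/1.055×10⁻⁵ = 274.692 K.
Surface area A = 4πR² = 4π(4.27×10⁷ m)² = 2.29121×10¹⁶ m².
Then P = σAT⁴ = 5.670×10⁻⁸×2.29121×10¹⁶×(274.692)⁴ = 7.40×10¹⁸ W.

P ≈ 7.40×10¹⁸ W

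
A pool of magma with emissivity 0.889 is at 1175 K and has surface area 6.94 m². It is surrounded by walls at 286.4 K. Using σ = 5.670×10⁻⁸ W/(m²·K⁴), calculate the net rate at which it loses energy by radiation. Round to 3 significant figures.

Net loss ≈ 6.64×10⁵ W

Area A = 6.94 m².
Net radiated power P_net = εσA(T⁴ − T₀⁴) = 0.889×5.670×10⁻⁸×6.94×(1175⁴ − 286.4⁴).
T⁴ − T₀⁴ = 1.90613×10¹² − 6.72809×10⁹ = 1.89940×10¹² K⁴, so P_net = 6.64×10⁵ W.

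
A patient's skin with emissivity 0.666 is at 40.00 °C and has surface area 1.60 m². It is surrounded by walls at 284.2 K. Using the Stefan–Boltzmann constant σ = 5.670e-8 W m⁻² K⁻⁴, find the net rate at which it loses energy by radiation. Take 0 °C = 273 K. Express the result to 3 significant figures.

Net loss ≈ 186 W

T = 40.00 °C + 273 = 313.00 K.
Area A = 1.60 m².
Net radiated power P_net = εσA(T⁴ − T₀⁴) = 0.666×5.670×10⁻⁸×1.60×(313.00⁴ − 284.2⁴).
T⁴ − T₀⁴ = 9.59792×10⁹ − 6.52373×10⁹ = 3.07419×10⁹ K⁴, so P_net = 186 W.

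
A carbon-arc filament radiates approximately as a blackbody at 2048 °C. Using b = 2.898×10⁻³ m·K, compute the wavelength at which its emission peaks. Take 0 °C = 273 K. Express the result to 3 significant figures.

T = 2048 °C + 273 = 2321 K.
Wien's displacement law: λ_max = b/T = (2.898×10⁻³ m·K)/(2321 K) = 1.249×10⁻⁶ m.
That is 1.25 μm, in the infrared range.

λ_max ≈ 1.25 μm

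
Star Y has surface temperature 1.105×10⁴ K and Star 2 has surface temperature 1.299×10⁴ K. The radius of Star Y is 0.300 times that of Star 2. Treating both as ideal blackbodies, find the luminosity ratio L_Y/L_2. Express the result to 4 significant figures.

L_Y/L_2 ≈ 0.04713

L ∝ R²T⁴, so L_Y/L_2 = (R_Y/R_2)²(T_Y/T_2)⁴ = (0.300)² × (1.105×10⁴/1.299×10⁴)⁴ = 0.09 × 0.523616 = 0.04713.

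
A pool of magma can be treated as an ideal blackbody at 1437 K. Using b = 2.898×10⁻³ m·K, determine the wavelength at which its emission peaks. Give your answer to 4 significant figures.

Wien's displacement law: λ_max = b/T = (2.898×10⁻³ m·K)/(1437 K) = 2.0167×10⁻⁶ m.
That is 2.017 μm, in the infrared range.

λ_max ≈ 2.017 μm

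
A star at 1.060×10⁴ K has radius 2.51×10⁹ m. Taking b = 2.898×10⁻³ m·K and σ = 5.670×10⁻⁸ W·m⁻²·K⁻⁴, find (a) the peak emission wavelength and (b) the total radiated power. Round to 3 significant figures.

(a) λ_max = b/T = 2.898×10⁻³/1.060×10⁴ = 2.734×10⁻⁷ m = 273 nm.
Surface area A = 4πR² = 4π(2.51×10⁹ m)² = 7.91694×10¹⁹ m².
(b) P = σAT⁴ = 5.670×10⁻⁸×7.91694×10¹⁹×(1.060×10⁴)⁴ = 5.67×10²⁸ W.

λ_max ≈ 273 nm; P ≈ 5.67×10²⁸ W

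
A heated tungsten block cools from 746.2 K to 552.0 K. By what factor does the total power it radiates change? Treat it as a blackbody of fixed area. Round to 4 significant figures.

P₂/P₁ ≈ 0.2995

P ∝ T⁴, so P₂/P₁ = (T₂/T₁)⁴ = (552.0/746.2)⁴ = (0.739748)⁴ = 0.2995.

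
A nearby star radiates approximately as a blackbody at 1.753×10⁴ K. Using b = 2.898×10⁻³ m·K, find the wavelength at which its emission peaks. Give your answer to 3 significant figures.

Wien's displacement law: λ_max = b/T = (2.898×10⁻³ m·K)/(1.753×10⁴ K) = 1.653×10⁻⁷ m.
That is 165 nm, in the ultraviolet range.

λ_max ≈ 165 nm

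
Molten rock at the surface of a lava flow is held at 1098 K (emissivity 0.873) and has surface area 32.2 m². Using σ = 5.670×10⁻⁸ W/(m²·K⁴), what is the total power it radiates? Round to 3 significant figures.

P ≈ 2.32×10⁶ W

Area A = 32.2 m².
P = εσAT⁴ = 0.873 × 5.670×10⁻⁸ × 32.2 × (1098)⁴ = 2.32×10⁶ W.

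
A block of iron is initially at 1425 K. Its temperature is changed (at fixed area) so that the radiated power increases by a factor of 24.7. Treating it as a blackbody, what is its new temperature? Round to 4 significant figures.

T₂ ≈ 3177 K

P ∝ T⁴, so T₂/T₁ = (P₂/P₁)^(1/4) = (24.7)^(1/4) = 2.22933.
T₂ = 1425 × 2.22933 = 3177 K.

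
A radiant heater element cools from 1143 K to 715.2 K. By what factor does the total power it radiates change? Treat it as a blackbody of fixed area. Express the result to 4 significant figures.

P ∝ T⁴, so P₂/P₁ = (T₂/T₁)⁴ = (715.2/1143)⁴ = (0.625722)⁴ = 0.1533.

P₂/P₁ ≈ 0.1533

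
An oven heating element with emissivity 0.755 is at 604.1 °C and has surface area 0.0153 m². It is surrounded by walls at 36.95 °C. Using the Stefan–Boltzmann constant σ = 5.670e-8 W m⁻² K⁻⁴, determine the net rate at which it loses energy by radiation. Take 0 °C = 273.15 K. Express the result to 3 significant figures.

Net loss ≈ 382 W

T = 604.1 °C + 273.15 = 877.25 K.
Surroundings: T = 36.95 °C + 273.15 = 310.10 K.
Area A = 0.0153 m².
Net radiated power P_net = εσA(T⁴ − T₀⁴) = 0.755×5.670×10⁻⁸×0.0153×(877.25⁴ − 310.10⁴).
T⁴ − T₀⁴ = 5.92234×10¹¹ − 9.24713×10⁹ = 5.82987×10¹¹ K⁴, so P_net = 382 W.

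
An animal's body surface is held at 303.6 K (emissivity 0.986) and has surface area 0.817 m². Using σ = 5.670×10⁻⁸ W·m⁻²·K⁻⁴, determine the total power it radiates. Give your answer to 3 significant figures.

Area A = 0.817 m².
P = εσAT⁴ = 0.986 × 5.670×10⁻⁸ × 0.817 × (303.6)⁴ = 388 W.

P ≈ 388 W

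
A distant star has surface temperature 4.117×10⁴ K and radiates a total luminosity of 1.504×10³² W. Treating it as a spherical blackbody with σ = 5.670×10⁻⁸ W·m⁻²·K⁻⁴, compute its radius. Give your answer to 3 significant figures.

L = 4πR²σT⁴ ⇒ R = √(L/(4πσT⁴)).
σT⁴ = 1.62895×10¹¹ W/m², so R = √(1.504×10³²/(4π×1.62895×10¹¹)) = 8.57×10⁹ m.

R ≈ 8.57×10⁹ m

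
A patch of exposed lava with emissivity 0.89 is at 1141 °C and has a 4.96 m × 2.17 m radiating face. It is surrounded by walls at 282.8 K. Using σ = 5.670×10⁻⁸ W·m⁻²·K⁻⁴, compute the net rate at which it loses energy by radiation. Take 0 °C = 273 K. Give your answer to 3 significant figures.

Net loss ≈ 2.17×10⁶ W

T = 1141 °C + 273 = 1414 K.
Area A = 4.96 × 2.17 = 10.7632 m².
Net radiated power P_net = εσA(T⁴ − T₀⁴) = 0.89×5.670×10⁻⁸×10.7632×(1414⁴ − 282.8⁴).
T⁴ − T₀⁴ = 3.99758×10¹² − 6.39613×10⁹ = 3.99118×10¹² K⁴, so P_net = 2.17×10⁶ W.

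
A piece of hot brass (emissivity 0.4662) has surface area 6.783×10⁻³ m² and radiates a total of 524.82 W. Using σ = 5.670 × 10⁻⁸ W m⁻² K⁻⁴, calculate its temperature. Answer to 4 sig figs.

T ≈ 1308 K

Area A = 6.783×10⁻³ m².
P = εσAT⁴ ⇒ T = (P/(εσA))^(1/4) = (524.82/(0.4662×5.670×10⁻⁸×6.783×10⁻³))^(1/4) = 1308 K.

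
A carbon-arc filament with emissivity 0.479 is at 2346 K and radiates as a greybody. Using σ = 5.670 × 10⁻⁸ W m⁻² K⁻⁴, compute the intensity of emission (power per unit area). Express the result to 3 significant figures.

Stefan–Boltzmann: I = εσT⁴ = 0.479 × 5.670×10⁻⁸ × (2346)⁴ = 8.23×10⁵ W/m².

I ≈ 8.23×10⁵ W/m²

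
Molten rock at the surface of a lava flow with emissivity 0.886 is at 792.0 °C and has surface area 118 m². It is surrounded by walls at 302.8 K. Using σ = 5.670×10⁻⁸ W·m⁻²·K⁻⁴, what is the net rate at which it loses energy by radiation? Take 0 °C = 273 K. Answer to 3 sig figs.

Net loss ≈ 7.58×10⁶ W

T = 792.0 °C + 273 = 1065.0 K.
Area A = 118 m².
Net radiated power P_net = εσA(T⁴ − T₀⁴) = 0.886×5.670×10⁻⁸×118×(1065.0⁴ − 302.8⁴).
T⁴ − T₀⁴ = 1.28647×10¹² − 8.40666×10⁹ = 1.27806×10¹² K⁴, so P_net = 7.58×10⁶ W.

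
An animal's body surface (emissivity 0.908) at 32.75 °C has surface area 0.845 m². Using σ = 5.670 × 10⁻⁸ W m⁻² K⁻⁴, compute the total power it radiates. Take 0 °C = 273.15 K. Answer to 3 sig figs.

T = 32.75 °C + 273.15 = 305.90 K.
Area A = 0.845 m².
P = εσAT⁴ = 0.908 × 5.670×10⁻⁸ × 0.845 × (305.90)⁴ = 381 W.

P ≈ 381 W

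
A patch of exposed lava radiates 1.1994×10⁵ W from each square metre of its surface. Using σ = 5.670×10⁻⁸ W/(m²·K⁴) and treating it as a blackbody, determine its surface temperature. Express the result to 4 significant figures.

I = σT⁴, so T = (I/σ)^(1/4) = (1.1994×10⁵/(5.670×10⁻⁸))^(1/4) = 1206 K.

T ≈ 1206 K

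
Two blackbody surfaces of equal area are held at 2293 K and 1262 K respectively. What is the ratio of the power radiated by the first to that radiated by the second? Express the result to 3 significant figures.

With equal areas, P₁/P₂ = (T₁/T₂)⁴ = (2293/1262)⁴ = 10.9.

P₁/P₂ ≈ 10.9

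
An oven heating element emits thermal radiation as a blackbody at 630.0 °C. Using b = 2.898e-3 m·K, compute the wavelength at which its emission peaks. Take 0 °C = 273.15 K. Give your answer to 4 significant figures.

T = 630.0 °C + 273.15 = 903.15 K.
Wien's displacement law: λ_max = b/T = (2.898×10⁻³ m·K)/(903.15 K) = 3.2088×10⁻⁶ m.
That is 3.209 μm, in the infrared range.

λ_max ≈ 3.209 μm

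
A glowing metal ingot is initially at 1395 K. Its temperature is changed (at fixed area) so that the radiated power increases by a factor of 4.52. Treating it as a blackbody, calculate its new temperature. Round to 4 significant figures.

P ∝ T⁴, so T₂/T₁ = (P₂/P₁)^(1/4) = (4.52)^(1/4) = 1.45809.
T₂ = 1395 × 1.45809 = 2034 K.

T₂ ≈ 2034 K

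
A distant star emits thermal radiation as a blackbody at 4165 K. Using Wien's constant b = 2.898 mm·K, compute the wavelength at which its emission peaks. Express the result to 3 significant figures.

Wien's displacement law: λ_max = b/T = (2.898×10⁻³ m·K)/(4165 K) = 6.958×10⁻⁷ m.
That is 0.696 μm, in the visible range.

λ_max ≈ 0.696 μm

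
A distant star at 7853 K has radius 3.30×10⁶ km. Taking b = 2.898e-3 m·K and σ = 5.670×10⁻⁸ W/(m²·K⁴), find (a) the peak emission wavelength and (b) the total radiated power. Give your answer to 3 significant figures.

(a) λ_max = b/T = 2.898×10⁻³/7853 = 3.690×10⁻⁷ m = 369 nm.
Surface area A = 4πR² = 4π(3.30×10⁹ m)² = 1.36848×10²⁰ m².
(b) P = σAT⁴ = 5.670×10⁻⁸×1.36848×10²⁰×(7853)⁴ = 2.95×10²⁸ W.

λ_max ≈ 369 nm; P ≈ 2.95×10²⁸ W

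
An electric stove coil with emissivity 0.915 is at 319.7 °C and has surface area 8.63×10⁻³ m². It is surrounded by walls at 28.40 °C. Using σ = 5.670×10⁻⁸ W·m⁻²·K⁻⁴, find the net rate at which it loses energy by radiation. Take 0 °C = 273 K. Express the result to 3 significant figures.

T = 319.7 °C + 273 = 592.7 K.
Surroundings: T = 28.40 °C + 273 = 301.40 K.
Area A = 8.63×10⁻³ m².
Net radiated power P_net = εσA(T⁴ − T₀⁴) = 0.915×5.670×10⁻⁸×8.63×10⁻³×(592.7⁴ − 301.40⁴).
T⁴ − T₀⁴ = 1.23407×10¹¹ − 8.25226×10⁹ = 1.15155×10¹¹ K⁴, so P_net = 51.6 W.

Net loss ≈ 51.6 W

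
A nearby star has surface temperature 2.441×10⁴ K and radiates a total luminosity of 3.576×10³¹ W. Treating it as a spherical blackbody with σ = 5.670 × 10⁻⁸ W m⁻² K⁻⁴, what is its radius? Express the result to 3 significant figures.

L = 4πR²σT⁴ ⇒ R = √(L/(4πσT⁴)).
σT⁴ = 2.01305×10¹⁰ W/m², so R = √(3.576×10³¹/(4π×2.01305×10¹⁰)) = 1.19×10¹⁰ m.

R ≈ 1.19×10¹⁰ m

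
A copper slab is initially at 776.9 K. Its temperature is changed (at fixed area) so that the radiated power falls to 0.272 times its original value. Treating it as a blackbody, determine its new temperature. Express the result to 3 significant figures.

T₂ ≈ 561 K

P ∝ T⁴, so T₂/T₁ = (P₂/P₁)^(1/4) = (0.272)^(1/4) = 0.722175.
T₂ = 776.9 × 0.722175 = 561 K.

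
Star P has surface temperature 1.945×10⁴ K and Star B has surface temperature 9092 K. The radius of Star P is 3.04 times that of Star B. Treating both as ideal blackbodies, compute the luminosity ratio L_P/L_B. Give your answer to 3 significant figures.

L_P/L_B ≈ 194

L ∝ R²T⁴, so L_P/L_B = (R_P/R_B)²(T_P/T_B)⁴ = (3.04)² × (1.945×10⁴/9092)⁴ = 9.2416 × 20.9431 = 194.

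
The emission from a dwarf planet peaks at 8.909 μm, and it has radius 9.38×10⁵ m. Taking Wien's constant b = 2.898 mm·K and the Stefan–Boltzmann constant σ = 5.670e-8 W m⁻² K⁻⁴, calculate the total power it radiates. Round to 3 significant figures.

P ≈ 7.02×10¹⁵ W

Wien's law: T = b/λ_max = 2.898×10⁻³/8.909×10⁻⁶ = 325.289 K.
Surface area A = 4πR² = 4π(9.38×10⁵ m)² = 1.10564×10¹³ m².
Then P = σAT⁴ = 5.670×10⁻⁸×1.10564×10¹³×(325.289)⁴ = 7.02×10¹⁵ W.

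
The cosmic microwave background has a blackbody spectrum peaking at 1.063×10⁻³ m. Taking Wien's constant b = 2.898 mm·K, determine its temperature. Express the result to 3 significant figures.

Wien's law gives T = b/λ_max = (2.898×10⁻³ m·K)/(1.063×10⁻³ m) = 2.73 K.

T ≈ 2.73 K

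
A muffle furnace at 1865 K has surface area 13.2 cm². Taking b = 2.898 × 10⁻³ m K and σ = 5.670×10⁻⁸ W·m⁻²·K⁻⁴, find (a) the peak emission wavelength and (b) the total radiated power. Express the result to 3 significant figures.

λ_max ≈ 1.55 μm; P ≈ 905 W

(a) λ_max = b/T = 2.898×10⁻³/1865 = 1.554×10⁻⁶ m = 1.55 μm.
Area A = 13.2 cm² = 1.32×10⁻³ m².
(b) P = σAT⁴ = 5.670×10⁻⁸×1.32×10⁻³×(1865)⁴ = 905 W.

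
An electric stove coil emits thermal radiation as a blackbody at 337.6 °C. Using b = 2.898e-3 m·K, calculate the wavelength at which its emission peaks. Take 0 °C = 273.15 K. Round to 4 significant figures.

T = 337.6 °C + 273.15 = 610.75 K.
Wien's displacement law: λ_max = b/T = (2.898×10⁻³ m·K)/(610.75 K) = 4.7450×10⁻⁶ m.
That is 4.745 μm, in the infrared range.

λ_max ≈ 4.745 μm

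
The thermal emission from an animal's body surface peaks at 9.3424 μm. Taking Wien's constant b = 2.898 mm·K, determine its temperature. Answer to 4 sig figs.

T ≈ 310.2 K

Wien's law gives T = b/λ_max = (2.898×10⁻³ m·K)/(9.3424×10⁻⁶ m) = 310.2 K.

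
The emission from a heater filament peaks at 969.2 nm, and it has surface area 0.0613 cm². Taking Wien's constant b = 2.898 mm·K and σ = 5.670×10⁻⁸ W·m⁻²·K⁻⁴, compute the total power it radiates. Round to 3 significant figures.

P ≈ 27.8 W

Wien's law: T = b/λ_max = 2.898×10⁻³/9.692×10⁻⁷ = 2990.09 K.
Area A = 0.0613 cm² = 6.13×10⁻⁶ m².
Then P = σAT⁴ = 5.670×10⁻⁸×6.13×10⁻⁶×(2990.09)⁴ = 27.8 W.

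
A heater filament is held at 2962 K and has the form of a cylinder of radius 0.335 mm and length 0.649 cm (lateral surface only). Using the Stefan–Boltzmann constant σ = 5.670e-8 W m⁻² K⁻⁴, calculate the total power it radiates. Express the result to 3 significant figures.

P ≈ 59.6 W

Lateral area A = 2πrL = 2π×3.35×10⁻⁴×6.49×10⁻³ = 1.36606×10⁻⁵ m².
P = σAT⁴ = 5.670×10⁻⁸ × 1.36606×10⁻⁵ × (2962)⁴ = 59.6 W.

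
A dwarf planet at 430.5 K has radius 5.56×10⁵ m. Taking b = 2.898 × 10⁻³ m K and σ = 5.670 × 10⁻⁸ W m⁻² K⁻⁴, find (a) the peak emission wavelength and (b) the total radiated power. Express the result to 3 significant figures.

λ_max ≈ 6.73 μm; P ≈ 7.57×10¹⁵ W

(a) λ_max = b/T = 2.898×10⁻³/430.5 = 6.732×10⁻⁶ m = 6.73 μm.
Surface area A = 4πR² = 4π(5.56×10⁵ m)² = 3.88472×10¹² m².
(b) P = σAT⁴ = 5.670×10⁻⁸×3.88472×10¹²×(430.5)⁴ = 7.57×10¹⁵ W.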